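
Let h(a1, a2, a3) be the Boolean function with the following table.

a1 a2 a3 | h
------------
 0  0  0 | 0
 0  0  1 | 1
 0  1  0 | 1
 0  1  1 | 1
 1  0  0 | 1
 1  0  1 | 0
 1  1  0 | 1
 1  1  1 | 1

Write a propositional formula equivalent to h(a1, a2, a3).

h(a1, a2, a3) = (((a1' · a2') · a3') + ((a1 · a2') · a3))'

h is 0 on only 2 rows — (0,0,0), (1,0,1). Writing each as a minterm (¬a1·¬a2·¬a3, a1·¬a2·a3) and OR-ing them characterizes exactly where h=0, so h is the negation of that disjunction.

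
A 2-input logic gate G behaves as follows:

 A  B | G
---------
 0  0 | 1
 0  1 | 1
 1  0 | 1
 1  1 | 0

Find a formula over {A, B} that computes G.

G(A, B) = (A · B)'

Only row (1,1) gives 0. So G is 1 everywhere except there — the complement of the minterm A·B.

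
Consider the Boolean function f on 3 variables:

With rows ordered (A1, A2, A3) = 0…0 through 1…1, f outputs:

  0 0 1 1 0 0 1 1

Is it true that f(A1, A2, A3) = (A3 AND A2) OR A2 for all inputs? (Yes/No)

Evaluate (A3 AND A2) OR A2 on each row and compare to f:
  A1=0, A2=0, A3=0: formula gives 0, f = 0 ✓
  A1=0, A2=0, A3=1: formula gives 0, f = 0 ✓
  A1=0, A2=1, A3=0: formula gives 1, f = 1 ✓
  A1=0, A2=1, A3=1: formula gives 1, f = 1 ✓
  A1=1, A2=0, A3=0: formula gives 0, f = 0 ✓
  …and likewise for the remaining 3 rows.
All 8 rows match — the expression computes f exactly.

Yes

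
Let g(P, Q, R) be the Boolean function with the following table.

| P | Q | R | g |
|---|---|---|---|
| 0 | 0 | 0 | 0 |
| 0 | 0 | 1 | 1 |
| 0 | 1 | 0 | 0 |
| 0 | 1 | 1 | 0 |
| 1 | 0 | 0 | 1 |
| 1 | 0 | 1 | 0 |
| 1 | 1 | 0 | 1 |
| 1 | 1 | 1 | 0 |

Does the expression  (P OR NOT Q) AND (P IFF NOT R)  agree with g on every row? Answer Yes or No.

Yes

Check the formula against g row by row:
  P=0, Q=0, R=0: formula gives 0, g = 0 ✓
  P=0, Q=0, R=1: formula gives 1, g = 1 ✓
  P=0, Q=1, R=0: formula gives 0, g = 0 ✓
  P=0, Q=1, R=1: formula gives 0, g = 0 ✓
  P=1, Q=0, R=0: formula gives 1, g = 1 ✓
  …and likewise for the remaining 3 rows.
No disagreement on any input; they are logically equivalent.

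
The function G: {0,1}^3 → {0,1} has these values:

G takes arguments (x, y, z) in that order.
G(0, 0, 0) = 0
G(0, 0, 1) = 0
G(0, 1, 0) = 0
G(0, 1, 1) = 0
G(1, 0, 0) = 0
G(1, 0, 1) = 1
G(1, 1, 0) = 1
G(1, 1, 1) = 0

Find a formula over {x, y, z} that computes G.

Collect the rows where G=1 — (1,0,1), (1,1,0) — and write one minterm per row: x·¬y·z, x·y·¬z. Their union (logical OR) reproduces the table exactly.

G(x, y, z) = ((x AND NOT y) AND z) OR ((x AND y) AND NOT z)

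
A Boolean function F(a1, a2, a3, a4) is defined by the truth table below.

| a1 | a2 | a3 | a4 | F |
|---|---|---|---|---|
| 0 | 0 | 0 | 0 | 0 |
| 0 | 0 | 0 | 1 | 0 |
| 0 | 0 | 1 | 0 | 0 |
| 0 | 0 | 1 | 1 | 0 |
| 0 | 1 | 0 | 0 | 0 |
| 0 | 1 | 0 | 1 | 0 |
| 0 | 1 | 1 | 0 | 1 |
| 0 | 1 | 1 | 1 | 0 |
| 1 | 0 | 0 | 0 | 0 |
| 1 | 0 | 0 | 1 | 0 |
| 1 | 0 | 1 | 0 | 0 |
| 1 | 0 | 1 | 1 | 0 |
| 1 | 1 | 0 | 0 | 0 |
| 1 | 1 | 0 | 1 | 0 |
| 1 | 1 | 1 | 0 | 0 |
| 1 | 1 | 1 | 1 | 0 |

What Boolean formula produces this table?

Only row (0,1,1,0) gives 1. That row's minterm ¬a1·a2·a3·¬a4 is F directly.

F(a1, a2, a3, a4) = ((not a1 and a2) and a3) and not a4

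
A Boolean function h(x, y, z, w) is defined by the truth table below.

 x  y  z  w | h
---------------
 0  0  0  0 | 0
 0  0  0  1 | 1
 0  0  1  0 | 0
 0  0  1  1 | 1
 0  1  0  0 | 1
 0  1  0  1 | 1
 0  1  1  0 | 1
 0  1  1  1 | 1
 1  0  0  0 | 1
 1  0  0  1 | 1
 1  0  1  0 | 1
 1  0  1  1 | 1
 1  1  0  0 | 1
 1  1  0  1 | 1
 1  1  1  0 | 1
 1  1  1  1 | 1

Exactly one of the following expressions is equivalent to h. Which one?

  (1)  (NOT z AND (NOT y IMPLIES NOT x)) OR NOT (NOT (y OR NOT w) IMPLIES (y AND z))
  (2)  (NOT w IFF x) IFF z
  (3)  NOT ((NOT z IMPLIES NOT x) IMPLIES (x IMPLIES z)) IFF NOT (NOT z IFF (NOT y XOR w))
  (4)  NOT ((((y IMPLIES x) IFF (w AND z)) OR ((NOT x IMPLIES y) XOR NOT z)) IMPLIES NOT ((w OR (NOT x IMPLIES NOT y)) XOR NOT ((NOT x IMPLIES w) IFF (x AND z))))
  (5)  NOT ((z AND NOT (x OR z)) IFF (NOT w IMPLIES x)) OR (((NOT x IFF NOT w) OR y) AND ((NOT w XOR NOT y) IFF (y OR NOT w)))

(1) disagrees with h on (0,0,0,0) (formula → 1, table → 0); rule it out.
(2) disagrees with h on (0,0,0,0) (formula → 1, table → 0); rule it out.
(3) disagrees with h on (0,0,0,0) (formula → 1, table → 0); rule it out.
(4) disagrees with h on (0,0,0,0) (formula → 1, table → 0); rule it out.
That leaves (5). Evaluating it on every row reproduces the table of h exactly.

5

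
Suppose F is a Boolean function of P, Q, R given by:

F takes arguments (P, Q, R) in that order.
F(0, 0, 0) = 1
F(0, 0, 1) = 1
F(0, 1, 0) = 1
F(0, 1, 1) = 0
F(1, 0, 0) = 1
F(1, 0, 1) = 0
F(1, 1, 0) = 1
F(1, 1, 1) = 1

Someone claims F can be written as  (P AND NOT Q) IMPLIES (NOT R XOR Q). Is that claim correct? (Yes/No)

No

Check the formula against F row by row:
  P=0, Q=0, R=0: formula gives 1, F = 1 ✓
  P=0, Q=0, R=1: formula gives 1, F = 1 ✓
  P=0, Q=1, R=0: formula gives 1, F = 1 ✓
  P=0, Q=1, R=1: formula gives 1, but F = 0 ✗
Row (0,1,1) is a counterexample, so the formula is not equivalent to F.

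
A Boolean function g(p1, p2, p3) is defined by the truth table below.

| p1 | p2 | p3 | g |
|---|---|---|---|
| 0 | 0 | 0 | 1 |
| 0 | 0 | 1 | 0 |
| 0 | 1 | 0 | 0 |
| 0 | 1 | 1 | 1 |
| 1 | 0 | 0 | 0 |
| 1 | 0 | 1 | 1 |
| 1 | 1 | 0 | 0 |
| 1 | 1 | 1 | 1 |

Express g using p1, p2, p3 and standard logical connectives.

The 1-rows are (0,0,0), (0,1,1), (1,0,1), (1,1,1). Each contributes one minterm — ¬p1·¬p2·¬p3; ¬p1·p2·p3; p1·¬p2·p3; p1·p2·p3 — and their disjunction is a sum-of-products form of g.

g(p1, p2, p3) = ((((NOT p1 AND NOT p2) AND NOT p3) OR ((NOT p1 AND p2) AND p3)) OR ((p1 AND NOT p2) AND p3)) OR ((p1 AND p2) AND p3)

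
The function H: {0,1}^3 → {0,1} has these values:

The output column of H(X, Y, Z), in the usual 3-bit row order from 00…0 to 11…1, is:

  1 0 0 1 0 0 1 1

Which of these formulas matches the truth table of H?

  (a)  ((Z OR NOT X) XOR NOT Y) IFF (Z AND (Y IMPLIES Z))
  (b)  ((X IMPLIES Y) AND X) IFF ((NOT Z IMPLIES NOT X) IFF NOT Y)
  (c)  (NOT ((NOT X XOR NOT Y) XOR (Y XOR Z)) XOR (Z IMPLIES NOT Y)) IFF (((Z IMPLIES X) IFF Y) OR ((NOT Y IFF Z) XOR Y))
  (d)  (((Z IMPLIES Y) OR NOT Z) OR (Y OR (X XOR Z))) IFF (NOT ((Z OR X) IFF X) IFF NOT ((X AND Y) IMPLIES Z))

a

(b) fails at (0,0,0): the formula yields 0, H is 1.
(c) fails at (0,0,1): the formula yields 1, H is 0.
(d) fails at (0,1,0): the formula yields 1, H is 0.
(a) is the remaining candidate, and it agrees with H on all 8 inputs.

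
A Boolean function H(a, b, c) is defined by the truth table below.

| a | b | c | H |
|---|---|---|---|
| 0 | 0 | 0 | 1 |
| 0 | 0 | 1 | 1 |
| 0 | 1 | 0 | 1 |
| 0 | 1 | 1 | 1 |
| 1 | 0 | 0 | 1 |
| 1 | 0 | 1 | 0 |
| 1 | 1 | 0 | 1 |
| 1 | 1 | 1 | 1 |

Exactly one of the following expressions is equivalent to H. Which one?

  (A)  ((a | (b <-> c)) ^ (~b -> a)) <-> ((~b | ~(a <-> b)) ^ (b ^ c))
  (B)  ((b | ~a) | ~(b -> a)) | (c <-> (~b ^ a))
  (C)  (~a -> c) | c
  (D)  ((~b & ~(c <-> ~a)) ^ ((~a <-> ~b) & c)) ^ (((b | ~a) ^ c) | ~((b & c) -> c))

(A) disagrees with H on (0,1,0) (formula → 0, table → 1); rule it out.
(C) disagrees with H on (0,0,0) (formula → 0, table → 1); rule it out.
(D) disagrees with H on (0,0,0) (formula → 0, table → 1); rule it out.
That leaves (B). Evaluating it on every row reproduces the table of H exactly.

B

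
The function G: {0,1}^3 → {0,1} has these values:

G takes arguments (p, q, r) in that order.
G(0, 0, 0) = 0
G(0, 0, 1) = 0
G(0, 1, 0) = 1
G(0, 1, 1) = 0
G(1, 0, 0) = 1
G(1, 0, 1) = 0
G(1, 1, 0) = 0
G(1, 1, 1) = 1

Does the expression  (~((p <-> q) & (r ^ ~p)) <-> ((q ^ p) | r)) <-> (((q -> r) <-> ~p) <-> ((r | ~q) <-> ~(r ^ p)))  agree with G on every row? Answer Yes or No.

Evaluate (~((p <-> q) & (r ^ ~p)) <-> ((q ^ p) | r)) <-> (((q -> r) <-> ~p) <-> ((r | ~q) <-> ~(r ^ p))) on each row and compare to G:
  p=0, q=0, r=0: formula gives 1, but G = 0 ✗
Since they disagree at (0,0,0), the expression is not a correct formula for G.

No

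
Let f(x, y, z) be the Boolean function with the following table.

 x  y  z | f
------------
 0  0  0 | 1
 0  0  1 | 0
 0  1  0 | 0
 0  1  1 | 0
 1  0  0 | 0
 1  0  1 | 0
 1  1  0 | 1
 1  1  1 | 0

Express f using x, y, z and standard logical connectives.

f(x, y, z) = ((¬x ∧ ¬y) ∧ ¬z) ∨ ((x ∧ y) ∧ ¬z)

f=1 on 2 inputs: (0,0,0), (1,1,0). Reading each as a conjunction of literals (¬x·¬y·¬z, x·y·¬z) and taking the OR gives the canonical DNF.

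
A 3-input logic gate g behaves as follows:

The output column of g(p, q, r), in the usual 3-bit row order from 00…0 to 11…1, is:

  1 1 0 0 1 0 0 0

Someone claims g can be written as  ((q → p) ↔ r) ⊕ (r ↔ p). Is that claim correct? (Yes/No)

Evaluate ((q → p) ↔ r) ⊕ (r ↔ p) on each row and compare to g:
  p=0, q=0, r=0: formula gives 1, g = 1 ✓
  p=0, q=0, r=1: formula gives 1, g = 1 ✓
  p=0, q=1, r=0: formula gives 0, g = 0 ✓
  p=0, q=1, r=1: formula gives 0, g = 0 ✓
  p=1, q=0, r=0: formula gives 0, but g = 1 ✗
Since they disagree at (1,0,0), the expression is not a correct formula for g.

No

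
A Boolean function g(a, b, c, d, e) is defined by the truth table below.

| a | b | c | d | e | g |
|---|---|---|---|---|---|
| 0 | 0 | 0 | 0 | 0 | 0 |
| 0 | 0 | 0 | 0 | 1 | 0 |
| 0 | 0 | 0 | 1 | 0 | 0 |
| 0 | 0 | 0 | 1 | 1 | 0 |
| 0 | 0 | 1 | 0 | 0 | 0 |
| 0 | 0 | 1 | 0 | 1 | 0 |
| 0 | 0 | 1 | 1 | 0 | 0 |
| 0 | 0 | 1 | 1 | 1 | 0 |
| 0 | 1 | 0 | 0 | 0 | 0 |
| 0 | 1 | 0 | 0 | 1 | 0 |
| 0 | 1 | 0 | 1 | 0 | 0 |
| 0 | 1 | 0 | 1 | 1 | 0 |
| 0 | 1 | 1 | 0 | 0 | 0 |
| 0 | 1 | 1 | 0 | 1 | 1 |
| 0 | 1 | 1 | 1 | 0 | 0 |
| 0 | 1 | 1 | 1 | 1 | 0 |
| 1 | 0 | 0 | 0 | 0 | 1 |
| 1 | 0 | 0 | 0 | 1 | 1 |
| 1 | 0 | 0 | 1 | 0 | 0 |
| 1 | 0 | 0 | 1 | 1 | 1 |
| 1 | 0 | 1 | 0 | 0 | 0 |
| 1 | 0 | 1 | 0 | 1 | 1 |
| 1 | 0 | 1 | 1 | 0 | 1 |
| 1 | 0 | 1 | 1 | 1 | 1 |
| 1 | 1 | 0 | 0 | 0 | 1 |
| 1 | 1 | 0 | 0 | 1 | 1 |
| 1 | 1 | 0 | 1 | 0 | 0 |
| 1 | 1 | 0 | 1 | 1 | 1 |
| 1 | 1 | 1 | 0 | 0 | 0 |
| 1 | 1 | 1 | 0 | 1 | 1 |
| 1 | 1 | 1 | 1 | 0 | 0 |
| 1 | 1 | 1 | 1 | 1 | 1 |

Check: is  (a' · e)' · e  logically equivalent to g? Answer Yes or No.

Test each input against both g and the formula:
  a=0, b=0, c=0, d=0, e=0: formula gives 0, g = 0 ✓
  a=0, b=0, c=0, d=0, e=1: formula gives 0, g = 0 ✓
  a=0, b=0, c=0, d=1, e=0: formula gives 0, g = 0 ✓
  a=0, b=0, c=0, d=1, e=1: formula gives 0, g = 0 ✓
  …
  a=0, b=1, c=1, d=0, e=1: formula gives 0, but g = 1 ✗
A single disagreement suffices: at (0,1,1,0,1) they differ, so the formula does not compute g.

No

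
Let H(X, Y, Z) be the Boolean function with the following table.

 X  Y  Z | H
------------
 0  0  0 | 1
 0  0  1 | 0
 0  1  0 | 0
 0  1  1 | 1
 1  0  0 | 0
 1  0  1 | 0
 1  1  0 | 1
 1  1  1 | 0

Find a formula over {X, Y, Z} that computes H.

The 1-rows are (0,0,0), (0,1,1), (1,1,0). Each contributes one minterm — ¬X·¬Y·¬Z; ¬X·Y·Z; X·Y·¬Z — and their disjunction is a sum-of-products form of H.

H(X, Y, Z) = (((~X & ~Y) & ~Z) | ((~X & Y) & Z)) | ((X & Y) & ~Z)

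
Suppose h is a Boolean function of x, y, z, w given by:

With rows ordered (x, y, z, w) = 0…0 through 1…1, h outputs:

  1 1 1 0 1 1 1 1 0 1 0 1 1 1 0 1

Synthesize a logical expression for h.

h(x, y, z, w) = ((((((x' · y') · z) · w) + (((x · y') · z') · w')) + (((x · y') · z) · w')) + (((x · y) · z) · w'))'

h is 0 on only 4 rows — (0,0,1,1), (1,0,0,0), (1,0,1,0), (1,1,1,0). Writing each as a minterm (¬x·¬y·z·w, x·¬y·¬z·¬w, x·¬y·z·¬w, x·y·z·¬w) and OR-ing them characterizes exactly where h=0, so h is the negation of that disjunction.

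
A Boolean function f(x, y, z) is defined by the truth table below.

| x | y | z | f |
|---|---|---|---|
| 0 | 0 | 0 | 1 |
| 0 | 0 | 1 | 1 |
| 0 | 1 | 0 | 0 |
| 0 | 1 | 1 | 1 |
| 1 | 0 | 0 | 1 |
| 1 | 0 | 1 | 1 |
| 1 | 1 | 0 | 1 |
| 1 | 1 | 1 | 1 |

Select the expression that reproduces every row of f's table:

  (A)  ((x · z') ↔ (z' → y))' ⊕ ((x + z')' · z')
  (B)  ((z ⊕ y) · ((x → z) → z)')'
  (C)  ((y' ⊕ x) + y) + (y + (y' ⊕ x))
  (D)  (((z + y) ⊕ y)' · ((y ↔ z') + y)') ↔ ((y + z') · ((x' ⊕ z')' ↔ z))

(A) disagrees with f on (0,0,0) (formula → 0, table → 1); rule it out.
(C) disagrees with f on (0,1,0) (formula → 1, table → 0); rule it out.
(D) disagrees with f on (0,0,0) (formula → 0, table → 1); rule it out.
(B) is the remaining candidate, and it agrees with f on all 8 inputs.

B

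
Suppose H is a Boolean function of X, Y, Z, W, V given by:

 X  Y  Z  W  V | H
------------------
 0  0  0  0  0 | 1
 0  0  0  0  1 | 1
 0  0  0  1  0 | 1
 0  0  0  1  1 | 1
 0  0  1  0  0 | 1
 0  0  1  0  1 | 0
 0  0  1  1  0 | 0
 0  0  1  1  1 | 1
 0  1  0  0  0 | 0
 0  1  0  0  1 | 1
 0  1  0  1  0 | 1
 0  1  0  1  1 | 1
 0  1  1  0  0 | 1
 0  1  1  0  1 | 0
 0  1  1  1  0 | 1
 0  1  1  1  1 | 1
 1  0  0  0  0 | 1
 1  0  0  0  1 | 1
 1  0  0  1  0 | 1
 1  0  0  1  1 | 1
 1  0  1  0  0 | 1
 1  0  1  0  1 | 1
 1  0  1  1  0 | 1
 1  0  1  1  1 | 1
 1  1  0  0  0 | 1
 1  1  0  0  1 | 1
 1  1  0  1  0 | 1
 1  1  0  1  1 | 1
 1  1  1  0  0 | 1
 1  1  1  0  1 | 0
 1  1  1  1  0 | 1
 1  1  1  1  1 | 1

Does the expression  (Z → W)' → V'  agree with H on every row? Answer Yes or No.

Evaluate (Z → W)' → V' on each row and compare to H:
  X=0, Y=0, Z=0, W=0, V=0: formula gives 1, H = 1 ✓
  X=0, Y=0, Z=0, W=0, V=1: formula gives 1, H = 1 ✓
  X=0, Y=0, Z=0, W=1, V=0: formula gives 1, H = 1 ✓
  X=0, Y=0, Z=0, W=1, V=1: formula gives 1, H = 1 ✓
  …
  X=0, Y=0, Z=1, W=1, V=0: formula gives 1, but H = 0 ✗
A single disagreement suffices: at (0,0,1,1,0) they differ, so the formula does not compute H.

No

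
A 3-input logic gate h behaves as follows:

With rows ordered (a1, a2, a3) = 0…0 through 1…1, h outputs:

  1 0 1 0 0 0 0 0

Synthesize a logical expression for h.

Collect the rows where h=1 — (0,0,0), (0,1,0) — and write one minterm per row: ¬a1·¬a2·¬a3, ¬a1·a2·¬a3. Their union (logical OR) reproduces the table exactly.

h(a1, a2, a3) = ((~a1 & ~a2) & ~a3) | ((~a1 & a2) & ~a3)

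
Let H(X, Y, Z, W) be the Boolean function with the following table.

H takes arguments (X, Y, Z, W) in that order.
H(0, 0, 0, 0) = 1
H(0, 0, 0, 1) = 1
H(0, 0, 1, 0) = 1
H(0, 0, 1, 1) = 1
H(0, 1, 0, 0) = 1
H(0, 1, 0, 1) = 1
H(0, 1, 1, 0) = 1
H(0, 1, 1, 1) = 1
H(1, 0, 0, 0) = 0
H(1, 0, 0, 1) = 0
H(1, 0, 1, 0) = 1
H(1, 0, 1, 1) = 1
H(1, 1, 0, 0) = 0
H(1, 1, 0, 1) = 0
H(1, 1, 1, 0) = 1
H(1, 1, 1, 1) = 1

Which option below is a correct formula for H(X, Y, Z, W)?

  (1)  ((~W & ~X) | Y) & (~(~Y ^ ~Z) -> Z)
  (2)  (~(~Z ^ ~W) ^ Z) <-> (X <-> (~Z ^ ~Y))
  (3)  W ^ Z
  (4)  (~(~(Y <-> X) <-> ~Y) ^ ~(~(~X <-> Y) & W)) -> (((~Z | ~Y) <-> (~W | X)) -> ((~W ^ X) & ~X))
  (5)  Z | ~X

5

(1): at (0,0,0,0) it gives 0, but H = 1 — eliminated.
(2): at (0,0,0,1) it gives 0, but H = 1 — eliminated.
(3): at (0,0,0,0) it gives 0, but H = 1 — eliminated.
(4): at (1,0,1,0) it gives 0, but H = 1 — eliminated.
That leaves (5). Evaluating it on every row reproduces the table of H exactly.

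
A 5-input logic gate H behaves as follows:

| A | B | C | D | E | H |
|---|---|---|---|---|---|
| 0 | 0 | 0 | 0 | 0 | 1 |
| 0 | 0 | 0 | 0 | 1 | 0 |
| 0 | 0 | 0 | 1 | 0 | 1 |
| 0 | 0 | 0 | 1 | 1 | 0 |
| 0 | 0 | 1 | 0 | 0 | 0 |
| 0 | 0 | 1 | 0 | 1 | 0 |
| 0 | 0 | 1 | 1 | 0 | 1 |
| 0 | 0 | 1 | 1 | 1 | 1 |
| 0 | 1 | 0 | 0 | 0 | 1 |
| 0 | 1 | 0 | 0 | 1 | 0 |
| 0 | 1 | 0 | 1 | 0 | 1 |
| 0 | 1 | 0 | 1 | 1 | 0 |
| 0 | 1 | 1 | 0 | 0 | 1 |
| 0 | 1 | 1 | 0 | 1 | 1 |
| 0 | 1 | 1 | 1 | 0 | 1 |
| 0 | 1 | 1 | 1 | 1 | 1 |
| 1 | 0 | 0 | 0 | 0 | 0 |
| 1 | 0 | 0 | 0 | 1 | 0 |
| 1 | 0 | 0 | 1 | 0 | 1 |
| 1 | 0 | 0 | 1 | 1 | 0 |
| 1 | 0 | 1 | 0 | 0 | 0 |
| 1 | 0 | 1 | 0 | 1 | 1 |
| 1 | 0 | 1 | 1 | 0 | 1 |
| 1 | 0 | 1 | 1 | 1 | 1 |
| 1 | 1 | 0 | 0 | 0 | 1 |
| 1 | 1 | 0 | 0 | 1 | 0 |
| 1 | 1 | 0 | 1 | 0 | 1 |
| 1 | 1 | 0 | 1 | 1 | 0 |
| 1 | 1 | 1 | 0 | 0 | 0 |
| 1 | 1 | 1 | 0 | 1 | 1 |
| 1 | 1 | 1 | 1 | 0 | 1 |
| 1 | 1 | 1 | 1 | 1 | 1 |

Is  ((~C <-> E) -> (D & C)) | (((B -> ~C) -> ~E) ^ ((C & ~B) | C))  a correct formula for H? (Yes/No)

No

Test each input against both H and the formula:
  A=0, B=0, C=0, D=0, E=0: formula gives 1, H = 1 ✓
  A=0, B=0, C=0, D=0, E=1: formula gives 0, H = 0 ✓
  A=0, B=0, C=0, D=1, E=0: formula gives 1, H = 1 ✓
  A=0, B=0, C=0, D=1, E=1: formula gives 0, H = 0 ✓
  …
  A=0, B=0, C=1, D=0, E=1: formula gives 1, but H = 0 ✗
Since they disagree at (0,0,1,0,1), the expression is not a correct formula for H.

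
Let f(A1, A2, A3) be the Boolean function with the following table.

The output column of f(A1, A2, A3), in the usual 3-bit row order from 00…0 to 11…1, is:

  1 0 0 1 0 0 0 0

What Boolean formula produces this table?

f(A1, A2, A3) = ((not A1 and not A2) and not A3) or ((not A1 and A2) and A3)

f=1 on 2 inputs: (0,0,0), (0,1,1). Reading each as a conjunction of literals (¬A1·¬A2·¬A3, ¬A1·A2·A3) and taking the OR gives the canonical DNF.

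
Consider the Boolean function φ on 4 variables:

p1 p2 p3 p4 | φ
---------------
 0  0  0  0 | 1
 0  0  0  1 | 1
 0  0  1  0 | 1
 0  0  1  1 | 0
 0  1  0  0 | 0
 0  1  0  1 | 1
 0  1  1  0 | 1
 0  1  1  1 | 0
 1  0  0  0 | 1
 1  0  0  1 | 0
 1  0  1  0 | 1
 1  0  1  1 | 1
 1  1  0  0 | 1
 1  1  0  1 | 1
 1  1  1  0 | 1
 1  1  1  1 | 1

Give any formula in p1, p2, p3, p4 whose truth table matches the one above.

φ is 0 on only 4 rows — (0,0,1,1), (0,1,0,0), (0,1,1,1), (1,0,0,1). Writing each as a minterm (¬p1·¬p2·p3·p4, ¬p1·p2·¬p3·¬p4, ¬p1·p2·p3·p4, p1·¬p2·¬p3·p4) and OR-ing them characterizes exactly where φ=0, so φ is the negation of that disjunction.

φ(p1, p2, p3, p4) = ((((((p1' · p2') · p3) · p4) + (((p1' · p2) · p3') · p4')) + (((p1' · p2) · p3) · p4)) + (((p1 · p2') · p3') · p4))'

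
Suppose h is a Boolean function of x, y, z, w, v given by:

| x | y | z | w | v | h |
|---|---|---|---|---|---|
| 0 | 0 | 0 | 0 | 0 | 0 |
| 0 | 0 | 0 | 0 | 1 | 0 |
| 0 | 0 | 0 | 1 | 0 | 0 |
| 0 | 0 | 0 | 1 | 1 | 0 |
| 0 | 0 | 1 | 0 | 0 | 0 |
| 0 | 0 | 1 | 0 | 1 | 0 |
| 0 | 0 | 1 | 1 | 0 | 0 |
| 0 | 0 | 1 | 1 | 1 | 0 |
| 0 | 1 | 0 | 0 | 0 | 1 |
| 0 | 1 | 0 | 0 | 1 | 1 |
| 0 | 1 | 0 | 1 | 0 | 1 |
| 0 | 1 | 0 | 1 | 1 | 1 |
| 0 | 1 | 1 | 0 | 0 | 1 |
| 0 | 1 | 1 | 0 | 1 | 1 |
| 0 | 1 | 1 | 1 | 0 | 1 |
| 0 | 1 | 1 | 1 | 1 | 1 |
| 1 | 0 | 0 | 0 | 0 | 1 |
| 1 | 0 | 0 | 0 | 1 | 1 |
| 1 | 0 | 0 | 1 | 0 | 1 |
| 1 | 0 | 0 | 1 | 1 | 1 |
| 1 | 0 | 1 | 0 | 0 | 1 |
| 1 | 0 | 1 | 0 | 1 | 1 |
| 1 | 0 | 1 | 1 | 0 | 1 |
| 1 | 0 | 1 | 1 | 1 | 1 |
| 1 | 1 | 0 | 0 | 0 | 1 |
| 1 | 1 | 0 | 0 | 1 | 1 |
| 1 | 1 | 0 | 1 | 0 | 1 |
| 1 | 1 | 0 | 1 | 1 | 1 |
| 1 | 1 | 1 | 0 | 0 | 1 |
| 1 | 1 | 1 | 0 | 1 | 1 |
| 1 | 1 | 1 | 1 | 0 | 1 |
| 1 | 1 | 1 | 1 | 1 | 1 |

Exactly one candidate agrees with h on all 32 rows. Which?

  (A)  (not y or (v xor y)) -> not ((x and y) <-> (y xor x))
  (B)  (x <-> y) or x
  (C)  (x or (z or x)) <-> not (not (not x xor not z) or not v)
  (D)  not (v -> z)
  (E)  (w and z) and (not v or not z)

(B): at (0,0,0,0,0) it gives 1, but h = 0 — eliminated.
(C): at (0,0,0,0,0) it gives 1, but h = 0 — eliminated.
(D): at (0,0,0,0,1) it gives 1, but h = 0 — eliminated.
(E): at (0,0,1,1,0) it gives 1, but h = 0 — eliminated.
(A) is the remaining candidate, and it agrees with h on all 32 inputs.

A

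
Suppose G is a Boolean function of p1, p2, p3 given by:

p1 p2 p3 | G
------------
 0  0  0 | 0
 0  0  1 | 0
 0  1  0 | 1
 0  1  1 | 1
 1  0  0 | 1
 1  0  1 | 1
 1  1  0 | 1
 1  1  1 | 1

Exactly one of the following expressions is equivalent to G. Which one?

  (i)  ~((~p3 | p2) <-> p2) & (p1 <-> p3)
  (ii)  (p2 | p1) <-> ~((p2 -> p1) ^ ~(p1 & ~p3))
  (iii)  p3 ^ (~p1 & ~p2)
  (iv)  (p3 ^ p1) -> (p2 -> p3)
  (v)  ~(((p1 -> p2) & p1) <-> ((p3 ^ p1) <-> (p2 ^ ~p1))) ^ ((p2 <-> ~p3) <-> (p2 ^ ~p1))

v

(i) fails at (0,0,0): the formula yields 1, G is 0.
(ii) fails at (0,1,0): the formula yields 0, G is 1.
(iii) fails at (0,0,0): the formula yields 1, G is 0.
(iv) fails at (0,0,0): the formula yields 1, G is 0.
Only (v) survives; checking it on all 8 rows confirms it matches G.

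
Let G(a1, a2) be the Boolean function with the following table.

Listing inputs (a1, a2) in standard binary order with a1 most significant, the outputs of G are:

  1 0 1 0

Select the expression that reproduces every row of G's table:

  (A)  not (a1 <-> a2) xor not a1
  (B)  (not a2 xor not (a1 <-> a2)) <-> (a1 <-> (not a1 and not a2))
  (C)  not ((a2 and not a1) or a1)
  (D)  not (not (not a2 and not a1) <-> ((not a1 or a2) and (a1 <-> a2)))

A

(B): at (0,0) it gives 0, but G = 1 — eliminated.
(C): at (1,0) it gives 0, but G = 1 — eliminated.
(D): at (0,1) it gives 1, but G = 0 — eliminated.
That leaves (A). Evaluating it on every row reproduces the table of G exactly.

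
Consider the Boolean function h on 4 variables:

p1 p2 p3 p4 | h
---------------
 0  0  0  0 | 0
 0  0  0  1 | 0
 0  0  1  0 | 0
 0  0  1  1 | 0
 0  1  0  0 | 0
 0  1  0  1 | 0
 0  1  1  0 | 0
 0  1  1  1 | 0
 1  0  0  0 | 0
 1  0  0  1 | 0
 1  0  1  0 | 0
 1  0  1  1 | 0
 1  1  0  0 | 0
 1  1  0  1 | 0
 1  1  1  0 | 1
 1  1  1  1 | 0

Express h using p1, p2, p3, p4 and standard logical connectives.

h is 1 on exactly one input, (1,1,1,0), whose minterm is p1·p2·p3·¬p4. So h is just that conjunction.

h(p1, p2, p3, p4) = ((p1 and p2) and p3) and not p4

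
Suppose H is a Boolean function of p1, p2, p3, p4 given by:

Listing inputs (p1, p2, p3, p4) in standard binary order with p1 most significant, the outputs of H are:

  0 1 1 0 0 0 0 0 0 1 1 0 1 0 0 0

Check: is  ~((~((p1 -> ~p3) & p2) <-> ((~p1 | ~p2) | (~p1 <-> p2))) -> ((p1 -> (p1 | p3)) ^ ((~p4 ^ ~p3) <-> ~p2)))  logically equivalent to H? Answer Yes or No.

Yes

Check the formula against H row by row:
  p1=0, p2=0, p3=0, p4=0: formula gives 0, H = 0 ✓
  p1=0, p2=0, p3=0, p4=1: formula gives 1, H = 1 ✓
  p1=0, p2=0, p3=1, p4=0: formula gives 1, H = 1 ✓
  p1=0, p2=0, p3=1, p4=1: formula gives 0, H = 0 ✓
  …and likewise for the remaining 12 rows.
Every row agrees, so the formula is equivalent.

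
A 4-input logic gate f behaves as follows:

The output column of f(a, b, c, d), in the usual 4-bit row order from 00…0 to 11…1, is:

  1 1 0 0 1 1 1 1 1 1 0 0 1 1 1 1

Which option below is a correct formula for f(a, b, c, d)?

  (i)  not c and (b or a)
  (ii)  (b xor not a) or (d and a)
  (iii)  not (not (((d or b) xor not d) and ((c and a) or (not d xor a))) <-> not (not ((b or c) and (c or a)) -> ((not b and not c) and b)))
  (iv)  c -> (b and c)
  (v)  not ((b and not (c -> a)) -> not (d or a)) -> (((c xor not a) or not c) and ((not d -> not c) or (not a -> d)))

iv

(i) fails at (0,0,0,0): the formula yields 0, f is 1.
(ii) fails at (0,0,1,0): the formula yields 1, f is 0.
(iii) fails at (0,0,0,1): the formula yields 0, f is 1.
(v) fails at (0,0,1,0): the formula yields 1, f is 0.
That leaves (iv). Evaluating it on every row reproduces the table of f exactly.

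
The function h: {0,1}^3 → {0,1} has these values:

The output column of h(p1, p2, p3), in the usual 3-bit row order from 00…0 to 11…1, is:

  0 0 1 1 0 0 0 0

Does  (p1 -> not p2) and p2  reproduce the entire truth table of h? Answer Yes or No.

Yes

Check the formula against h row by row:
  p1=0, p2=0, p3=0: formula gives 0, h = 0 ✓
  p1=0, p2=0, p3=1: formula gives 0, h = 0 ✓
  p1=0, p2=1, p3=0: formula gives 1, h = 1 ✓
  p1=0, p2=1, p3=1: formula gives 1, h = 1 ✓
  p1=1, p2=0, p3=0: formula gives 0, h = 0 ✓
  … (the remaining 3 rows also agree.)
No disagreement on any input; they are logically equivalent.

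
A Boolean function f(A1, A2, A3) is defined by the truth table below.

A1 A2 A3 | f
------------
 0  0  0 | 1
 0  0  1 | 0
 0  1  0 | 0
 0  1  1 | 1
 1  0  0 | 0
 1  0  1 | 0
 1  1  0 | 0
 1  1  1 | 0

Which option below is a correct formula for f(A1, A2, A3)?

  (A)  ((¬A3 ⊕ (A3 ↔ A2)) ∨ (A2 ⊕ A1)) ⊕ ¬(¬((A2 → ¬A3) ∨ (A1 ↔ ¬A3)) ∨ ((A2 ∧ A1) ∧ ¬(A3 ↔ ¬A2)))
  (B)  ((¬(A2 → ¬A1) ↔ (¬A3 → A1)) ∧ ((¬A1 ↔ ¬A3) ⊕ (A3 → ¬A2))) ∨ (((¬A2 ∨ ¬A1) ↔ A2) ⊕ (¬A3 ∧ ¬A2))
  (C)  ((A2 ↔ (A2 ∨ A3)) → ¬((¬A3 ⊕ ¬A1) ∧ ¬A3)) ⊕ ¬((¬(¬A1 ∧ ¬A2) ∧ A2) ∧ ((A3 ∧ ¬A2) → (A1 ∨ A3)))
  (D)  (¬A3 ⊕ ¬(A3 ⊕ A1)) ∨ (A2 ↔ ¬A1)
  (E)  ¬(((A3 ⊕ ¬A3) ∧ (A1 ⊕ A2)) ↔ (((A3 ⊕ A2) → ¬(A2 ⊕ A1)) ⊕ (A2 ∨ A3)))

E

(A): at (0,0,1) it gives 1, but f = 0 — eliminated.
(B): at (0,1,0) it gives 1, but f = 0 — eliminated.
(C): at (0,0,0) it gives 0, but f = 1 — eliminated.
(D): at (0,0,0) it gives 0, but f = 1 — eliminated.
Only (E) survives; checking it on all 8 rows confirms it matches f.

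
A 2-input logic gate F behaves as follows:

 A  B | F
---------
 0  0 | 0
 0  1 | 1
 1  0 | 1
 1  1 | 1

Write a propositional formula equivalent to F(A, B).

The output is 1 whenever at least one input is 1 — the OR of all inputs.

F(A, B) = A ∨ B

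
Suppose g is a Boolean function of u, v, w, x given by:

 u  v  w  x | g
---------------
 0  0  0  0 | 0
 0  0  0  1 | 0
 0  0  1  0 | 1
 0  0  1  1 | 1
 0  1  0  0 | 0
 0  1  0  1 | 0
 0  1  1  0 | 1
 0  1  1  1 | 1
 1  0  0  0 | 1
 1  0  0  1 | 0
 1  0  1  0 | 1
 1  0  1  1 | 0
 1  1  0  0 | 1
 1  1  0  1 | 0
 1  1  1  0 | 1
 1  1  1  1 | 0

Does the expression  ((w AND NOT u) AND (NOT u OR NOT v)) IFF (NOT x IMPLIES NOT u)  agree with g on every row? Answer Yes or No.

Yes

Evaluate ((w AND NOT u) AND (NOT u OR NOT v)) IFF (NOT x IMPLIES NOT u) on each row and compare to g:
  u=0, v=0, w=0, x=0: formula gives 0, g = 0 ✓
  u=0, v=0, w=0, x=1: formula gives 0, g = 0 ✓
  u=0, v=0, w=1, x=0: formula gives 1, g = 1 ✓
  u=0, v=0, w=1, x=1: formula gives 1, g = 1 ✓
  …and likewise for the remaining 12 rows.
All 16 rows match — the expression computes g exactly.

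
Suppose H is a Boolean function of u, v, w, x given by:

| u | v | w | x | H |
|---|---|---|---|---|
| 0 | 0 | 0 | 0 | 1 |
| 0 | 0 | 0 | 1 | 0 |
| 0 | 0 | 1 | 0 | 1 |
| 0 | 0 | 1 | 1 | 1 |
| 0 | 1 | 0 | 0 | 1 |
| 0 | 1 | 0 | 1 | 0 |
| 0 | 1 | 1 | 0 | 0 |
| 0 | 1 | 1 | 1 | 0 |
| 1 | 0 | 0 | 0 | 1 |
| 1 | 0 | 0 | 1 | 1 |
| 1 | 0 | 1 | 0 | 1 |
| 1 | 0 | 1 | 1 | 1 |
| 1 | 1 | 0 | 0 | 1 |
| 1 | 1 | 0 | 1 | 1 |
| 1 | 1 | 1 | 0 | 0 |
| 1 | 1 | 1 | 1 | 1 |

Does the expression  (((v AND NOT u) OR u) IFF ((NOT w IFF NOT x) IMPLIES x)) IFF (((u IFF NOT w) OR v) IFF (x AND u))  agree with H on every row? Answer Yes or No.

Check the formula against H row by row:
  u=0, v=0, w=0, x=0: formula gives 1, H = 1 ✓
  u=0, v=0, w=0, x=1: formula gives 0, H = 0 ✓
  u=0, v=0, w=1, x=0: formula gives 1, H = 1 ✓
  u=0, v=0, w=1, x=1: formula gives 1, H = 1 ✓
  …
  u=1, v=0, w=1, x=1: formula gives 0, but H = 1 ✗
A single disagreement suffices: at (1,0,1,1) they differ, so the formula does not compute H.

No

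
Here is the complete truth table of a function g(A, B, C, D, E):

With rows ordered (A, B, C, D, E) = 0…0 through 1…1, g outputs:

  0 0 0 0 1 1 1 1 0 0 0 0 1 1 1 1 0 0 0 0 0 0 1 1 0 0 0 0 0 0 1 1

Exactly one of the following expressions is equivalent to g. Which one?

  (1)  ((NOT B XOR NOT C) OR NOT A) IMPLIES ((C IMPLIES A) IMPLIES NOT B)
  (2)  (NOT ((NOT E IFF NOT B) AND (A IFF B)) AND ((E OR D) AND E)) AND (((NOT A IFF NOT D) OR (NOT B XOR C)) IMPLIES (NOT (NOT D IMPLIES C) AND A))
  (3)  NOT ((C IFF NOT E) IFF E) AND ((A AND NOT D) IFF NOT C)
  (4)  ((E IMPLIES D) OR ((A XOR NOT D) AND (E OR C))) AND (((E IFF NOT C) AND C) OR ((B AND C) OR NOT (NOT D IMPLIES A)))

3

(1): at (0,0,0,0,0) it gives 1, but g = 0 — eliminated.
(2): at (0,0,1,0,0) it gives 0, but g = 1 — eliminated.
(4): at (0,0,0,0,0) it gives 1, but g = 0 — eliminated.
Only (3) survives; checking it on all 32 rows confirms it matches g.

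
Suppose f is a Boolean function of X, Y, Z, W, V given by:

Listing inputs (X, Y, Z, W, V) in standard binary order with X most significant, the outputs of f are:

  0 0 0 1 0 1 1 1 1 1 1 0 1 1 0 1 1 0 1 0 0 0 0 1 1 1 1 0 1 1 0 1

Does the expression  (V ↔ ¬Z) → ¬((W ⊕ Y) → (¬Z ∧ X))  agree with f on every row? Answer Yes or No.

Test each input against both f and the formula:
  X=0, Y=0, Z=0, W=0, V=0: formula gives 1, but f = 0 ✗
A single disagreement suffices: at (0,0,0,0,0) they differ, so the formula does not compute f.

No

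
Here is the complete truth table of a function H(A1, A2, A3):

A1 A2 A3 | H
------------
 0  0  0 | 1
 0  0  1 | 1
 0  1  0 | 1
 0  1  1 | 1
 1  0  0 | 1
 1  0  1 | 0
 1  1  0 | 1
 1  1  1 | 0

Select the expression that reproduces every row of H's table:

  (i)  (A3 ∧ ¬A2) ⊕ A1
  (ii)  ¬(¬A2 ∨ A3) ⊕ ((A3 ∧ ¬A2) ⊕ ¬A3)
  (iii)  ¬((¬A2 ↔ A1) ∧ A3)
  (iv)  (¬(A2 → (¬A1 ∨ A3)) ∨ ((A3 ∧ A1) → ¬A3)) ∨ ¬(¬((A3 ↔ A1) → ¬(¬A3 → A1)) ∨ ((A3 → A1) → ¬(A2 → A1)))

iv

(i) disagrees with H on (0,0,0) (formula → 0, table → 1); rule it out.
(ii) disagrees with H on (0,1,0) (formula → 0, table → 1); rule it out.
(iii) disagrees with H on (0,1,1) (formula → 0, table → 1); rule it out.
(iv) is the remaining candidate, and it agrees with H on all 8 inputs.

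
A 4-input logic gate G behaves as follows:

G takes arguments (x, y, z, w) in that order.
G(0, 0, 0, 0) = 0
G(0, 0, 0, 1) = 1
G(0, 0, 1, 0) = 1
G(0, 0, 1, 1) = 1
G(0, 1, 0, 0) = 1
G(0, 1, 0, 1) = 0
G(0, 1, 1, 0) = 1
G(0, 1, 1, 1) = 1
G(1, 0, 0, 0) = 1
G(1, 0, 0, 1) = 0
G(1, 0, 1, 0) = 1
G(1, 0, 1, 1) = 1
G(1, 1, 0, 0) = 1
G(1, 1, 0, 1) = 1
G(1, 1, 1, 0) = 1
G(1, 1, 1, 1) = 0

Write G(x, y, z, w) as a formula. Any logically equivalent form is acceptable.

There are just 4 zero rows: (0,0,0,0), (0,1,0,1), (1,0,0,1), (1,1,1,1). Their minterms are ¬x·¬y·¬z·¬w, ¬x·y·¬z·w, x·¬y·¬z·w, x·y·z·w; the OR of those covers precisely the 0-outputs, and negating it yields G.

G(x, y, z, w) = ((((((x' · y') · z') · w') + (((x' · y) · z') · w)) + (((x · y') · z') · w)) + (((x · y) · z) · w))'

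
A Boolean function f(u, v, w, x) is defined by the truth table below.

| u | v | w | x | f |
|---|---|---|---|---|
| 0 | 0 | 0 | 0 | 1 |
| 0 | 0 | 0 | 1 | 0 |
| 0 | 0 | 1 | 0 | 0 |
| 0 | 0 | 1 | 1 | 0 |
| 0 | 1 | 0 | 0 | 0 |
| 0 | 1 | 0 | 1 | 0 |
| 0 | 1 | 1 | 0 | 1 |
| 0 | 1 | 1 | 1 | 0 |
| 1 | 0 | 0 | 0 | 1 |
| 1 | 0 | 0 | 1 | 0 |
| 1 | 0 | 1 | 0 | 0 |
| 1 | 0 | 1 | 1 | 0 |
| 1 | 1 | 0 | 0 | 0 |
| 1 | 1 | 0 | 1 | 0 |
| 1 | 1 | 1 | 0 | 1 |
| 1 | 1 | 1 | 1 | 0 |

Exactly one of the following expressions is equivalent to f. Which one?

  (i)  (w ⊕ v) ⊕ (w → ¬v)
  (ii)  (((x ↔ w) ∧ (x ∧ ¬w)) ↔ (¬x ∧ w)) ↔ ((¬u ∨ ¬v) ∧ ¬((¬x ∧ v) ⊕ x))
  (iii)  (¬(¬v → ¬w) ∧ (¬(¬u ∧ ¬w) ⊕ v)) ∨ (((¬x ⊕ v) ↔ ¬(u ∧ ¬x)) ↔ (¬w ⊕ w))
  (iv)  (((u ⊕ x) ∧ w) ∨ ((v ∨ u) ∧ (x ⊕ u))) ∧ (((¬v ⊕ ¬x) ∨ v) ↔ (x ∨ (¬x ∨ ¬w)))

ii

(i) fails at (0,0,0,1): the formula yields 1, f is 0.
(iii) fails at (0,0,1,0): the formula yields 1, f is 0.
(iv) fails at (0,0,0,0): the formula yields 0, f is 1.
That leaves (ii). Evaluating it on every row reproduces the table of f exactly.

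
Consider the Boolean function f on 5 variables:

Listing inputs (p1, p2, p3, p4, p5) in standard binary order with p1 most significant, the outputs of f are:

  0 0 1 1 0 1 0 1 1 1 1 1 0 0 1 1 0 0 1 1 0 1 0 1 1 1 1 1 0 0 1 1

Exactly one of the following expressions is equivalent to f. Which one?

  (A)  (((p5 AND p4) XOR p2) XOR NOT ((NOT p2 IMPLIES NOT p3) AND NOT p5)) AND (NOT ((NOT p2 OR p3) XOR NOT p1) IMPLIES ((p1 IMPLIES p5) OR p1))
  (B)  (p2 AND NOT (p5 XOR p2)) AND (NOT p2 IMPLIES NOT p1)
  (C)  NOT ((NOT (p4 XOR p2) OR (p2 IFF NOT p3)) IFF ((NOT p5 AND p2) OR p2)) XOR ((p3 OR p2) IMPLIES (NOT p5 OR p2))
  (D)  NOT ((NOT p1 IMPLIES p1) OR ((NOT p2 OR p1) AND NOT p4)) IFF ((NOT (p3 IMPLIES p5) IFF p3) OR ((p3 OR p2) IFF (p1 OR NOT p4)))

C

(A) fails at (0,0,0,0,1): the formula yields 1, f is 0.
(B) fails at (0,0,0,1,0): the formula yields 0, f is 1.
(D) fails at (0,0,1,0,1): the formula yields 0, f is 1.
(C) is the remaining candidate, and it agrees with f on all 32 inputs.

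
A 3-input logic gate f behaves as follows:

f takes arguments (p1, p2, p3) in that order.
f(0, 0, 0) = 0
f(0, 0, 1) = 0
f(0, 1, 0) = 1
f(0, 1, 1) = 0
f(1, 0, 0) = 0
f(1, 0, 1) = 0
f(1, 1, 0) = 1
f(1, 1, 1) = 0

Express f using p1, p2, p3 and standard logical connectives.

f=1 on 2 inputs: (0,1,0), (1,1,0). Reading each as a conjunction of literals (¬p1·p2·¬p3, p1·p2·¬p3) and taking the OR gives the canonical DNF.

f(p1, p2, p3) = ((p1' · p2) · p3') + ((p1 · p2) · p3')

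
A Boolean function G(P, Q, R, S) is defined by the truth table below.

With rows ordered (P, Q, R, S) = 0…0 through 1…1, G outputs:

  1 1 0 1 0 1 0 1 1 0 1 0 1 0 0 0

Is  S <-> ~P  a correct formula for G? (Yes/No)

Evaluate S <-> ~P on each row and compare to G:
  P=0, Q=0, R=0, S=0: formula gives 0, but G = 1 ✗
Since they disagree at (0,0,0,0), the expression is not a correct formula for G.

No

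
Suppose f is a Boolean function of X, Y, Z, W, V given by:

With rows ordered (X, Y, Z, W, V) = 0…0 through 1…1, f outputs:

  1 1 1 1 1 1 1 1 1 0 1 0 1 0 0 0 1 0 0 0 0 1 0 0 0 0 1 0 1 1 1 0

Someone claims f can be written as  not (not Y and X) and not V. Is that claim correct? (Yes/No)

No

Check the formula against f row by row:
  X=0, Y=0, Z=0, W=0, V=0: formula gives 1, f = 1 ✓
  X=0, Y=0, Z=0, W=0, V=1: formula gives 0, but f = 1 ✗
A single disagreement suffices: at (0,0,0,0,1) they differ, so the formula does not compute f.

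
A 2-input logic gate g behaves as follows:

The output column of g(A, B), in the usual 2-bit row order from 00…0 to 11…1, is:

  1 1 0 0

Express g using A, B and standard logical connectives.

g(A, B) = not A

The output is the negation of A.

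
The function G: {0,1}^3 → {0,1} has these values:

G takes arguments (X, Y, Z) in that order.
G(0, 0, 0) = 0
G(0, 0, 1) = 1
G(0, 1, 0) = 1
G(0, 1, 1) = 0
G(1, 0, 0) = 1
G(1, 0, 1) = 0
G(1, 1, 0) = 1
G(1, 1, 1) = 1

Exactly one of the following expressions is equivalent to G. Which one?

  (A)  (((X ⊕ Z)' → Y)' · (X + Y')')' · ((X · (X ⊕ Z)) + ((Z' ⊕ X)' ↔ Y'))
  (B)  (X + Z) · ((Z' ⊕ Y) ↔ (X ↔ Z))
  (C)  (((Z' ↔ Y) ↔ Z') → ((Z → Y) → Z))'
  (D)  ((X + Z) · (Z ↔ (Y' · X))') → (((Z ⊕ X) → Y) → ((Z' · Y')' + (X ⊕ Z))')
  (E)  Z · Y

A

(B) disagrees with G on (0,1,0) (formula → 0, table → 1); rule it out.
(C) disagrees with G on (0,0,1) (formula → 0, table → 1); rule it out.
(D) disagrees with G on (0,0,0) (formula → 1, table → 0); rule it out.
(E) disagrees with G on (0,0,1) (formula → 0, table → 1); rule it out.
(A) is the remaining candidate, and it agrees with G on all 8 inputs.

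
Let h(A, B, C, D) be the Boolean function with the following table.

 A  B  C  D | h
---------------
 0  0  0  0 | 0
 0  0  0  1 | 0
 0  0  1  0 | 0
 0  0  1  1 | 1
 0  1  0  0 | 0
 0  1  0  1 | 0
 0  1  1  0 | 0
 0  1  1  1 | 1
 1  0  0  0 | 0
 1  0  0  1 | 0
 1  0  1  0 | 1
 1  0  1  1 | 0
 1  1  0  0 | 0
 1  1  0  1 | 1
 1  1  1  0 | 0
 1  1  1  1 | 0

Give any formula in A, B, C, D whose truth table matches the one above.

Collect the rows where h=1 — (0,0,1,1), (0,1,1,1), (1,0,1,0), (1,1,0,1) — and write one minterm per row: ¬A·¬B·C·D, ¬A·B·C·D, A·¬B·C·¬D, A·B·¬C·D. Their union (logical OR) reproduces the table exactly.

h(A, B, C, D) = (((((A' · B') · C) · D) + (((A' · B) · C) · D)) + (((A · B') · C) · D')) + (((A · B) · C') · D)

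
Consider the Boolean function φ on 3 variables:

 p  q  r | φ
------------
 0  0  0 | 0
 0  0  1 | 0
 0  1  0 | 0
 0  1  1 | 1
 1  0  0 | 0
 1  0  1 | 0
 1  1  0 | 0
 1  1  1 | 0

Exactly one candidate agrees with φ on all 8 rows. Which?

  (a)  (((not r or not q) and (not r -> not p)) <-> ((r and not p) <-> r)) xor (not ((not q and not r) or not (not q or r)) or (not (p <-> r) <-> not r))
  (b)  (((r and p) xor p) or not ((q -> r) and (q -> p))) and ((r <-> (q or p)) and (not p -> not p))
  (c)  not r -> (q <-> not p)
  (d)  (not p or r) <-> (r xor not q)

(a) fails at (0,0,0): the formula yields 1, φ is 0.
(c) fails at (0,0,1): the formula yields 1, φ is 0.
(d) fails at (0,0,0): the formula yields 1, φ is 0.
That leaves (b). Evaluating it on every row reproduces the table of φ exactly.

b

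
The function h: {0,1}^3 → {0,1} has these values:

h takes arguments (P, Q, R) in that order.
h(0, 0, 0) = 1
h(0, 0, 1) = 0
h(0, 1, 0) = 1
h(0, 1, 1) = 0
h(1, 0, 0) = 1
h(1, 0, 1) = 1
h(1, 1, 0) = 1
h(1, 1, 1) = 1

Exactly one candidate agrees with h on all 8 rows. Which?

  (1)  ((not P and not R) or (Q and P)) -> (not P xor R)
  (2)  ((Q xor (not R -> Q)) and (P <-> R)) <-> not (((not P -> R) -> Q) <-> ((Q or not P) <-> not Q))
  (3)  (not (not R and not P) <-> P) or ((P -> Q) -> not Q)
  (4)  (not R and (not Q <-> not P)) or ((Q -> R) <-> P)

4

(1) disagrees with h on (0,0,1) (formula → 1, table → 0); rule it out.
(2) disagrees with h on (0,1,0) (formula → 0, table → 1); rule it out.
(3) disagrees with h on (0,0,1) (formula → 1, table → 0); rule it out.
Only (4) survives; checking it on all 8 rows confirms it matches h.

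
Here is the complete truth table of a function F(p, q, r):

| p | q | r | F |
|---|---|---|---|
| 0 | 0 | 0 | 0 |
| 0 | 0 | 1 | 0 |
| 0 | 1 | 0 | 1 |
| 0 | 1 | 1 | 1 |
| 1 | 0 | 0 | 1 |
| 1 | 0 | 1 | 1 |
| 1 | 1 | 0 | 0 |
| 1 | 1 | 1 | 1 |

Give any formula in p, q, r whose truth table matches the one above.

The 0-rows are (0,0,0), (0,0,1), (1,1,0). Take each as a conjunction (¬p·¬q·¬r, ¬p·¬q·r, p·q·¬r), form their disjunction, and complement — that gives a formula that is 1 everywhere F is.

F(p, q, r) = ((((p' · q') · r') + ((p' · q') · r)) + ((p · q) · r'))'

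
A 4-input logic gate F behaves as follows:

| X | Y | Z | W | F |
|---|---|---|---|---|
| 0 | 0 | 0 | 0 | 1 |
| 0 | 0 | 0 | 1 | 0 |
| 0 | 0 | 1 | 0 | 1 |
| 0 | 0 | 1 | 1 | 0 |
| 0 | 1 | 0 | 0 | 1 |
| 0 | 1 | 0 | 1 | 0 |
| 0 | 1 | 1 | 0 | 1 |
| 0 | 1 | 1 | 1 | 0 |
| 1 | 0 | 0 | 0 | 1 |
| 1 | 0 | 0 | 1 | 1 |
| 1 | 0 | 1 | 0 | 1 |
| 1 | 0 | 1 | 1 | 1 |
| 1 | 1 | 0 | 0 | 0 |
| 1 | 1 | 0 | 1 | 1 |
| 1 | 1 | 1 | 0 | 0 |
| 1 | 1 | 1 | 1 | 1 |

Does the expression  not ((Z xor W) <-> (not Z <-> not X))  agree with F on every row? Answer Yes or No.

No

Evaluate not ((Z xor W) <-> (not Z <-> not X)) on each row and compare to F:
  X=0, Y=0, Z=0, W=0: formula gives 1, F = 1 ✓
  X=0, Y=0, Z=0, W=1: formula gives 0, F = 0 ✓
  X=0, Y=0, Z=1, W=0: formula gives 1, F = 1 ✓
  X=0, Y=0, Z=1, W=1: formula gives 0, F = 0 ✓
  …
  X=1, Y=0, Z=0, W=0: formula gives 0, but F = 1 ✗
Since they disagree at (1,0,0,0), the expression is not a correct formula for F.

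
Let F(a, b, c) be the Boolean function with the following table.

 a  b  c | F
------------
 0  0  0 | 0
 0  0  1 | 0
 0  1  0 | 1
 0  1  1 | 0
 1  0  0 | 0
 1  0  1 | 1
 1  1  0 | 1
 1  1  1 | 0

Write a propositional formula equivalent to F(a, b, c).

F(a, b, c) = (((NOT a AND b) AND NOT c) OR ((a AND NOT b) AND c)) OR ((a AND b) AND NOT c)

The 1-rows are (0,1,0), (1,0,1), (1,1,0). Each contributes one minterm — ¬a·b·¬c; a·¬b·c; a·b·¬c — and their disjunction is a sum-of-products form of F.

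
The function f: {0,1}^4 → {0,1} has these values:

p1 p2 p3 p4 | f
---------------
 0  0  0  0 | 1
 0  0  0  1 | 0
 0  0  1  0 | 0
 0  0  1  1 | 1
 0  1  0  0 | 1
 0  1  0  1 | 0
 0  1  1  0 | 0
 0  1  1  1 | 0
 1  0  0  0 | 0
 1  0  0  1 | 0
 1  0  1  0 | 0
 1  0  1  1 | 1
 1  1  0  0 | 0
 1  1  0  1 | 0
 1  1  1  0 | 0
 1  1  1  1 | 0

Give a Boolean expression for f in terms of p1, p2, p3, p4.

f(p1, p2, p3, p4) = (((((NOT p1 AND NOT p2) AND NOT p3) AND NOT p4) OR (((NOT p1 AND NOT p2) AND p3) AND p4)) OR (((NOT p1 AND p2) AND NOT p3) AND NOT p4)) OR (((p1 AND NOT p2) AND p3) AND p4)

f=1 on 4 inputs: (0,0,0,0), (0,0,1,1), (0,1,0,0), (1,0,1,1). Reading each as a conjunction of literals (¬p1·¬p2·¬p3·¬p4, ¬p1·¬p2·p3·p4, ¬p1·p2·¬p3·¬p4, p1·¬p2·p3·p4) and taking the OR gives the canonical DNF.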